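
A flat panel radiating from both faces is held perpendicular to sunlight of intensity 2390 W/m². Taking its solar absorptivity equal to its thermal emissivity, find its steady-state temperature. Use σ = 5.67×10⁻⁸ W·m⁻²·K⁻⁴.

T ≈ 381 K

Absorbed flux αS = emitted flux 2εσT⁴ per unit area; with α = ε this gives T = (S/2σ)^(1/4).
T = (2390 / (2 × 5.67×10⁻⁸))^(1/4) = (2.11×10^10)^(1/4).
T = 381 K.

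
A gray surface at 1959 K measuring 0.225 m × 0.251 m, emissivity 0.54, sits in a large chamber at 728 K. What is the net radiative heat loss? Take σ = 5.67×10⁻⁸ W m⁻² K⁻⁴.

Q ≈ 25000 W

A = 0.225 × 0.251 = 0.0565 m².
Q = εσA(T⁴ − T_s⁴). T⁴ − T_s⁴ = (1959)⁴ − (728)⁴ = 1.47×10^13 − 2.81×10^11 = 1.44×10^13 K⁴.
Q = 0.54 × 5.67×10⁻⁸ × 0.0565 × 1.44×10^13 = 25000 W.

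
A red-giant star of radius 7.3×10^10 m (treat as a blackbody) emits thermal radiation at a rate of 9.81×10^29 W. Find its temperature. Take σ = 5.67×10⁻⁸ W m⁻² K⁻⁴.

T ≈ 4010 K

A = 4πr² = 4π × (7.3×10^10)² = 6.70×10^22 m².
From P = σAT⁴, T = (P / σA)^(1/4) = (9.81×10^29 / (5.67×10⁻⁸ × 6.70×10^22))^(1/4).
T = (2.58×10^14)^(1/4) = 4010 K.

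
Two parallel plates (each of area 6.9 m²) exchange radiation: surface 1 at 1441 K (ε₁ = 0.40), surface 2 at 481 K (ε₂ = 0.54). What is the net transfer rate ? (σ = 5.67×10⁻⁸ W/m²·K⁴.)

For two large parallel gray plates, q = σ(T₁⁴ − T₂⁴) / (1/ε₁ + 1/ε₂ − 1).
1/ε₁ + 1/ε₂ − 1 = 1/0.40 + 1/0.54 − 1 = 3.352.
T₁⁴ − T₂⁴ = 4.31×10^12 − 5.35×10^10 = 4.26×10^12 K⁴.
q = 5.67×10⁻⁸ × 4.26×10^12 / 3.352 = 72000 W/m².
Q = q·A = 72000 × 6.9 = 4.97×10^5 W.

Q ≈ 4.97×10^5 W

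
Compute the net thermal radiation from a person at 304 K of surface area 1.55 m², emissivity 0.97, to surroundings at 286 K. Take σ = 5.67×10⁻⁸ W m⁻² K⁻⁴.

Q = εσA(T⁴ − T_s⁴). T⁴ − T_s⁴ = (304)⁴ − (286)⁴ = 8.54×10^9 − 6.69×10^9 = 1.85×10^9 K⁴.
Q = 0.97 × 5.67×10⁻⁸ × 1.55 × 1.85×10^9 = 158 W.

Q ≈ 158 W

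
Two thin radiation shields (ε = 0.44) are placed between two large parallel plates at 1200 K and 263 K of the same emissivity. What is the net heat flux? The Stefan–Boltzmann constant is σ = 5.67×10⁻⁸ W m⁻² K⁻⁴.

Each of the 3 gaps contributes resistance (2/ε − 1) = 2/0.44 − 1 = 3.545; total = 10.64.
q = σ(T₁⁴ − T₂⁴) / 10.64 = 5.67×10⁻⁸ × 2.07×10^12 / 10.64 = 11000 W/m².

q ≈ 11000 W/m²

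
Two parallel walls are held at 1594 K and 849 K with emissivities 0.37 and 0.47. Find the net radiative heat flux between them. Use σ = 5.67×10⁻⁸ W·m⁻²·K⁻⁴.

q ≈ 87900 W/m²

For two large parallel gray plates, q = σ(T₁⁴ − T₂⁴) / (1/ε₁ + 1/ε₂ − 1).
1/ε₁ + 1/ε₂ − 1 = 1/0.37 + 1/0.47 − 1 = 3.830.
T₁⁴ − T₂⁴ = 6.46×10^12 − 5.20×10^11 = 5.94×10^12 K⁴.
q = 5.67×10⁻⁸ × 5.94×10^12 / 3.830 = 87900 W/m².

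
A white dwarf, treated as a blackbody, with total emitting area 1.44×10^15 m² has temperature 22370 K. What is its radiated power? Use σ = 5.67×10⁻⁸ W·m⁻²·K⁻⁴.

P = σAT⁴ = 5.67×10⁻⁸ × 1.44×10^15 × (22370)⁴ = 5.67×10⁻⁸ × 1.44×10^15 × 2.50×10^17.
P = 2.04×10^25 W.

P ≈ 2.04×10^25 W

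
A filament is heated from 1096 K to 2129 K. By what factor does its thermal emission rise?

P ∝ T⁴, so the ratio is (2129/1096)⁴ = (1.943)⁴ = 14.2.

ratio ≈ 14.2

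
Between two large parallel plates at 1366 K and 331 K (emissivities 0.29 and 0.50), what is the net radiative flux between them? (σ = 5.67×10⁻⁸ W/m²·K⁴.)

q ≈ 44200 W/m²

For two large parallel gray plates, q = σ(T₁⁴ − T₂⁴) / (1/ε₁ + 1/ε₂ − 1).
1/ε₁ + 1/ε₂ − 1 = 1/0.29 + 1/0.50 − 1 = 4.448.
T₁⁴ − T₂⁴ = 3.48×10^12 − 1.20×10^10 = 3.47×10^12 K⁴.
q = 5.67×10⁻⁸ × 3.47×10^12 / 4.448 = 44200 W/m².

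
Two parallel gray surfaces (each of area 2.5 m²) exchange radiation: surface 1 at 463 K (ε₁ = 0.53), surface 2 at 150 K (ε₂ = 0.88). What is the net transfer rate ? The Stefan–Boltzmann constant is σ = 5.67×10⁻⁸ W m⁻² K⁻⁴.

For two large parallel gray plates, q = σ(T₁⁴ − T₂⁴) / (1/ε₁ + 1/ε₂ − 1).
1/ε₁ + 1/ε₂ − 1 = 1/0.53 + 1/0.88 − 1 = 2.023.
T₁⁴ − T₂⁴ = 4.60×10^10 − 5.06×10^8 = 4.54×10^10 K⁴.
q = 5.67×10⁻⁸ × 4.54×10^10 / 2.023 = 1270 W/m².
Q = q·A = 1270 × 2.5 = 3180 W.

Q ≈ 3180 W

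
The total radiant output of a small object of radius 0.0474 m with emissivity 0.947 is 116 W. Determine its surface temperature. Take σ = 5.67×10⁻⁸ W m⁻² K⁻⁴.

T ≈ 526 K

A = 4πr² = 4π × (0.0474)² = 0.0282 m².
From P = εσAT⁴, T = (P / εσA)^(1/4) = (116 / (0.947 × 5.67×10⁻⁸ × 0.0282))^(1/4).
T = (7.65×10^10)^(1/4) = 526 K.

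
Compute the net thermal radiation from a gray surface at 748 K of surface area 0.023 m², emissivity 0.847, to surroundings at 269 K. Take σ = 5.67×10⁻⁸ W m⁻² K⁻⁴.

Q ≈ 340 W

Q = εσA(T⁴ − T_s⁴). T⁴ − T_s⁴ = (748)⁴ − (269)⁴ = 3.13×10^11 − 5.24×10^9 = 3.08×10^11 K⁴.
Q = 0.847 × 5.67×10⁻⁸ × 0.0230 × 3.08×10^11 = 340 W.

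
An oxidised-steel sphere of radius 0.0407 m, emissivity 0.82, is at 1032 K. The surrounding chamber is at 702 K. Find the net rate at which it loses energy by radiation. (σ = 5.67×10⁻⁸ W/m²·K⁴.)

Q ≈ 863 W

A = 4πr² = 4π × (0.0407)² = 0.0208 m².
Q = εσA(T⁴ − T_s⁴). T⁴ − T_s⁴ = (1032)⁴ − (702)⁴ = 1.13×10^12 − 2.43×10^11 = 8.91×10^11 K⁴.
Q = 0.82 × 5.67×10⁻⁸ × 0.0208 × 8.91×10^11 = 863 W.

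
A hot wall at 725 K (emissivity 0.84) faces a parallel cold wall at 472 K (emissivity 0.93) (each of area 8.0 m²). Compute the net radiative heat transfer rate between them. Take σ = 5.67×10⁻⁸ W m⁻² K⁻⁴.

For two large parallel gray plates, q = σ(T₁⁴ − T₂⁴) / (1/ε₁ + 1/ε₂ − 1).
1/ε₁ + 1/ε₂ − 1 = 1/0.84 + 1/0.93 − 1 = 1.266.
T₁⁴ − T₂⁴ = 2.76×10^11 − 4.96×10^10 = 2.27×10^11 K⁴.
q = 5.67×10⁻⁸ × 2.27×10^11 / 1.266 = 10200 W/m².
Q = q·A = 10200 × 8.0 = 81200 W.

Q ≈ 81200 W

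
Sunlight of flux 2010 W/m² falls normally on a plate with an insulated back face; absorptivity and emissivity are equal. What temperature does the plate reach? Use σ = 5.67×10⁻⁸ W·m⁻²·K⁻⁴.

T ≈ 434 K

Absorbed flux αS = emitted flux εσT⁴ (one radiating face); with α = ε, T = (S/σ)^(1/4).
T = (2010 / 5.67×10⁻⁸)^(1/4) = (3.54×10^10)^(1/4).
T = 434 K.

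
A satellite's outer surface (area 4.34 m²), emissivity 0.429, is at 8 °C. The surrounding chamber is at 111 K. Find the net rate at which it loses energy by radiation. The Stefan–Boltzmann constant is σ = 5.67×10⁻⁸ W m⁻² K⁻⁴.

Convert: 8 °C = 281 K.
Q = εσA(T⁴ − T_s⁴). T⁴ − T_s⁴ = (281)⁴ − (111)⁴ = 6.23×10^9 − 1.52×10^8 = 6.08×10^9 K⁴.
Q = 0.429 × 5.67×10⁻⁸ × 4.34 × 6.08×10^9 = 642 W.

Q ≈ 642 W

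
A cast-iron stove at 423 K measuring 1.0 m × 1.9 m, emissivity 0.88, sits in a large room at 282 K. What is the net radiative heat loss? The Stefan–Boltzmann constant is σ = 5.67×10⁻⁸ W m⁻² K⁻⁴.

Q ≈ 2440 W

A = 1.0 × 1.9 = 1.90 m².
Q = εσA(T⁴ − T_s⁴). T⁴ − T_s⁴ = (423)⁴ − (282)⁴ = 3.20×10^10 − 6.32×10^9 = 2.57×10^10 K⁴.
Q = 0.88 × 5.67×10⁻⁸ × 1.90 × 2.57×10^10 = 2440 W.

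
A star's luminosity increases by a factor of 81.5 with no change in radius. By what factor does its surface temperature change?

P ∝ T⁴ ⇒ T ∝ P^(1/4), so T scales by (81.5)^(1/4) = 3.00.

factor ≈ 3.00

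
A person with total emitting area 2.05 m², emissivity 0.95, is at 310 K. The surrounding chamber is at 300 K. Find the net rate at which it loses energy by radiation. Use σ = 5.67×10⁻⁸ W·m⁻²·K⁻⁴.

Q ≈ 125 W

Q = εσA(T⁴ − T_s⁴). T⁴ − T_s⁴ = (310)⁴ − (300)⁴ = 9.24×10^9 − 8.10×10^9 = 1.14×10^9 K⁴.
Q = 0.95 × 5.67×10⁻⁸ × 2.05 × 1.14×10^9 = 125 W.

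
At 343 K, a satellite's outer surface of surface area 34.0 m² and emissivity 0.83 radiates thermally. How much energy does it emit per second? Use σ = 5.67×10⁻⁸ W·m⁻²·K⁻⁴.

Stefan–Boltzmann: P = εσAT⁴ = 0.83 × 5.67×10⁻⁸ × 34.0 × (343)⁴ = 0.83 × 5.67×10⁻⁸ × 34.0 × 1.38×10^10.
P = 22100 W.

P ≈ 22100 W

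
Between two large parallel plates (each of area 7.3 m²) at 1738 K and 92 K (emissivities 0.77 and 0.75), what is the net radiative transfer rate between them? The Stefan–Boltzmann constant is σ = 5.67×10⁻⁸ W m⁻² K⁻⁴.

Q ≈ 2.31×10^6 W

For two large parallel gray plates, q = σ(T₁⁴ − T₂⁴) / (1/ε₁ + 1/ε₂ − 1).
1/ε₁ + 1/ε₂ − 1 = 1/0.77 + 1/0.75 − 1 = 1.632.
T₁⁴ − T₂⁴ = 9.12×10^12 − 7.16×10^7 = 9.12×10^12 K⁴.
q = 5.67×10⁻⁸ × 9.12×10^12 / 1.632 = 3.17×10^5 W/m².
Q = q·A = 3.17×10^5 × 7.3 = 2.31×10^6 W.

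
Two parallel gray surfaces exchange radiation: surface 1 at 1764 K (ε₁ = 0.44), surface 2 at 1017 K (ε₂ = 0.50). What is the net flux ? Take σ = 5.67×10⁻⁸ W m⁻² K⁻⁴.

q ≈ 1.49×10^5 W/m²

For two large parallel gray plates, q = σ(T₁⁴ − T₂⁴) / (1/ε₁ + 1/ε₂ − 1).
1/ε₁ + 1/ε₂ − 1 = 1/0.44 + 1/0.50 − 1 = 3.273.
T₁⁴ − T₂⁴ = 9.68×10^12 − 1.07×10^12 = 8.61×10^12 K⁴.
q = 5.67×10⁻⁸ × 8.61×10^12 / 3.273 = 1.49×10^5 W/m².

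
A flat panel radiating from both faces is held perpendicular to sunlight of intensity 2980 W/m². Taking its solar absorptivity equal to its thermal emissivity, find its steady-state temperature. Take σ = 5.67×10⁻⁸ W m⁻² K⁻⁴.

Absorbed flux αS = emitted flux 2εσT⁴ per unit area; with α = ε this gives T = (S/2σ)^(1/4).
T = (2980 / (2 × 5.67×10⁻⁸))^(1/4) = (2.63×10^10)^(1/4).
T = 403 K.

T ≈ 403 K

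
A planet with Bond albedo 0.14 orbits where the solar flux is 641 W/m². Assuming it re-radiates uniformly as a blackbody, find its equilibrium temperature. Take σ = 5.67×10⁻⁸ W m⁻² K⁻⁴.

Power absorbed = (1−a)S·πR²; power emitted = 4πR²σT⁴. Equating and cancelling πR²:
T = ((1−a)S / 4σ)^(1/4) = (551 / (4 × 5.67×10⁻⁸))^(1/4) = (2.43×10^9)^(1/4).
T = 222 K.

T ≈ 222 K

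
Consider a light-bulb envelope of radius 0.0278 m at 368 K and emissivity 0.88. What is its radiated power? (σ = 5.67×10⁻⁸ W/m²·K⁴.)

A = 4πr² = 4π × (0.0278)² = 9.71×10^-3 m².
P = εσAT⁴ = 0.88 × 5.67×10⁻⁸ × 9.71×10^-3 × (368)⁴ = 0.88 × 5.67×10⁻⁸ × 9.71×10^-3 × 1.83×10^10.
P = 8.89 W.

P ≈ 8.89 W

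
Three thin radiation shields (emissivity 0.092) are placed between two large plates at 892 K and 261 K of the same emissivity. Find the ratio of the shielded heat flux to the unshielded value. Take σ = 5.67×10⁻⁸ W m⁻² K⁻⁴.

With N identical shields there are N+1 = 4 gaps in series, each with the same radiative resistance, so the flux falls to 1/(N+1) of its unshielded value.

ratio ≈ 0.250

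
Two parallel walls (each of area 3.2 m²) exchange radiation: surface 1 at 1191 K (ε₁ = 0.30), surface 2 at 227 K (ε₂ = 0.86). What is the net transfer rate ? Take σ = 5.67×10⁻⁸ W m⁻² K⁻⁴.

For two large parallel gray plates, q = σ(T₁⁴ − T₂⁴) / (1/ε₁ + 1/ε₂ − 1).
1/ε₁ + 1/ε₂ − 1 = 1/0.30 + 1/0.86 − 1 = 3.496.
T₁⁴ − T₂⁴ = 2.01×10^12 − 2.66×10^9 = 2.01×10^12 K⁴.
q = 5.67×10⁻⁸ × 2.01×10^12 / 3.496 = 32600 W/m².
Q = q·A = 32600 × 3.2 = 1.04×10^5 W.

Q ≈ 1.04×10^5 W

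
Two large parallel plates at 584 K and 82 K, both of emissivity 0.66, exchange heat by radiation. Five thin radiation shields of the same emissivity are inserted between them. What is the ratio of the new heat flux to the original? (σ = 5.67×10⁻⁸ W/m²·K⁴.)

With N identical shields there are N+1 = 6 gaps in series, each with the same radiative resistance, so the flux falls to 1/(N+1) of its unshielded value.

ratio ≈ 0.167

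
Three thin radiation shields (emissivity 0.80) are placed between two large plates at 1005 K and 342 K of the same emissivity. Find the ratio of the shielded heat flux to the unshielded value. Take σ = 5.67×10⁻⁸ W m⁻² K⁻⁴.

ratio ≈ 0.250

With N identical shields there are N+1 = 4 gaps in series, each with the same radiative resistance, so the flux falls to 1/(N+1) of its unshielded value.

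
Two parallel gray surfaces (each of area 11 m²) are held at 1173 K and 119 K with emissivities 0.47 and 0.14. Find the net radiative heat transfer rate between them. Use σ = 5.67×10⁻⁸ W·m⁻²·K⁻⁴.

For two large parallel gray plates, q = σ(T₁⁴ − T₂⁴) / (1/ε₁ + 1/ε₂ − 1).
1/ε₁ + 1/ε₂ − 1 = 1/0.47 + 1/0.14 − 1 = 8.271.
T₁⁴ − T₂⁴ = 1.89×10^12 − 2.01×10^8 = 1.89×10^12 K⁴.
q = 5.67×10⁻⁸ × 1.89×10^12 / 8.271 = 13000 W/m².
Q = q·A = 13000 × 11 = 1.43×10^5 W.

Q ≈ 1.43×10^5 W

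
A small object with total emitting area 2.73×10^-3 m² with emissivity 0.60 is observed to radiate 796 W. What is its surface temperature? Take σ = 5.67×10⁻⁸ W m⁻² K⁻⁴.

From P = εσAT⁴, T = (P / εσA)^(1/4) = (796 / (0.60 × 5.67×10⁻⁸ × 2.73×10^-3))^(1/4).
T = (8.57×10^12)^(1/4) = 1710 K.

T ≈ 1710 K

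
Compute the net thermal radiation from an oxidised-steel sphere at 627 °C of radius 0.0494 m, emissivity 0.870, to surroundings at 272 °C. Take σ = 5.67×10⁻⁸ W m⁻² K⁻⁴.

Q ≈ 859 W

A = 4πr² = 4π × (0.0494)² = 0.0307 m².
Convert: 627 °C = 900 K; 272 °C = 545 K.
Q = εσA(T⁴ − T_s⁴). T⁴ − T_s⁴ = (900)⁴ − (545)⁴ = 6.56×10^11 − 8.82×10^10 = 5.68×10^11 K⁴.
Q = 0.870 × 5.67×10⁻⁸ × 0.0307 × 5.68×10^11 = 859 W.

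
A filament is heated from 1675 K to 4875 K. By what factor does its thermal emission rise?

P ∝ T⁴, so the ratio is (4875/1675)⁴ = (2.910)⁴ = 71.8.

ratio ≈ 71.8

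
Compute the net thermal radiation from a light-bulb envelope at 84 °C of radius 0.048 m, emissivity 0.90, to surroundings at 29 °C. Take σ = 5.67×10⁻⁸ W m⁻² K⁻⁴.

A = 4πr² = 4π × (0.048)² = 0.0290 m².
Convert: 84 °C = 357 K; 29 °C = 302 K.
Q = εσA(T⁴ − T_s⁴). T⁴ − T_s⁴ = (357)⁴ − (302)⁴ = 1.62×10^10 − 8.32×10^9 = 7.93×10^9 K⁴.
Q = 0.90 × 5.67×10⁻⁸ × 0.0290 × 7.93×10^9 = 11.7 W.

Q ≈ 11.7 W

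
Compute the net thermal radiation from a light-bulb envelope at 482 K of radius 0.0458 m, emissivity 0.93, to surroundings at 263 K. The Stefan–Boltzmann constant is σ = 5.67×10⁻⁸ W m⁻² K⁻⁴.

Q ≈ 68.4 W

A = 4πr² = 4π × (0.0458)² = 0.0264 m².
Q = εσA(T⁴ − T_s⁴). T⁴ − T_s⁴ = (482)⁴ − (263)⁴ = 5.40×10^10 − 4.78×10^9 = 4.92×10^10 K⁴.
Q = 0.93 × 5.67×10⁻⁸ × 0.0264 × 4.92×10^10 = 68.4 W.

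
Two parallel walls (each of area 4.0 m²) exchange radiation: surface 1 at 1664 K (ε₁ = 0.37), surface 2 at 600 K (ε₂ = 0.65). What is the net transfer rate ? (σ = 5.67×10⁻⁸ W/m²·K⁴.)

For two large parallel gray plates, q = σ(T₁⁴ − T₂⁴) / (1/ε₁ + 1/ε₂ − 1).
1/ε₁ + 1/ε₂ − 1 = 1/0.37 + 1/0.65 − 1 = 3.241.
T₁⁴ − T₂⁴ = 7.67×10^12 − 1.30×10^11 = 7.54×10^12 K⁴.
q = 5.67×10⁻⁸ × 7.54×10^12 / 3.241 = 1.32×10^5 W/m².
Q = q·A = 1.32×10^5 × 4.0 = 5.27×10^5 W.

Q ≈ 5.27×10^5 W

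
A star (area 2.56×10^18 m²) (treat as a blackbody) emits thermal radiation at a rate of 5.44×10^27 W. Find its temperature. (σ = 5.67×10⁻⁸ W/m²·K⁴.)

T ≈ 13900 K

From P = σAT⁴, T = (P / σA)^(1/4) = (5.44×10^27 / (5.67×10⁻⁸ × 2.56×10^18))^(1/4).
T = (3.75×10^16)^(1/4) = 13900 K.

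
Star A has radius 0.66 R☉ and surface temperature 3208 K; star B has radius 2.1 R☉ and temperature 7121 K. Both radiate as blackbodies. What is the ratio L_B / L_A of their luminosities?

L = 4πR²σT⁴ ∝ R²T⁴, so L_B/L_A = (2.1/0.66)² × (7121/3208)⁴ = 10.1 × 24.3 = 246.

L_B/L_A ≈ 246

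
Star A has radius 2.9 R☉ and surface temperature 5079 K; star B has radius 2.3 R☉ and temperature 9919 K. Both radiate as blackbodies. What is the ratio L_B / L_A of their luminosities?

L_B/L_A ≈ 9.15

L = 4πR²σT⁴ ∝ R²T⁴, so L_B/L_A = (2.3/2.9)² × (9919/5079)⁴ = 0.629 × 14.5 = 9.15.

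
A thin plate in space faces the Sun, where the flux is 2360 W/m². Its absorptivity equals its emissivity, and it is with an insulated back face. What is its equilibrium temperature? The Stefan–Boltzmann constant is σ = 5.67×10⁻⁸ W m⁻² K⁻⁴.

T ≈ 452 K

Absorbed flux αS = emitted flux εσT⁴ (one radiating face); with α = ε, T = (S/σ)^(1/4).
T = (2360 / 5.67×10⁻⁸)^(1/4) = (4.16×10^10)^(1/4).
T = 452 K.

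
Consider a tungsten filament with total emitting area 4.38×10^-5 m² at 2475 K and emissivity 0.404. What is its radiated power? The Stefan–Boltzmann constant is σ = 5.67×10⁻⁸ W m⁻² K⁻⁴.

P ≈ 37.6 W

P = εσAT⁴ = 0.404 × 5.67×10⁻⁸ × 4.38×10^-5 × (2475)⁴ = 0.404 × 5.67×10⁻⁸ × 4.38×10^-5 × 3.75×10^13.
P = 37.6 W.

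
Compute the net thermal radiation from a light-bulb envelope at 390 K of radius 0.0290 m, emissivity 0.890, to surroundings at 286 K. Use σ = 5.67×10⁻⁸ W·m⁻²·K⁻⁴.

Q ≈ 8.77 W

A = 4πr² = 4π × (0.0290)² = 0.0106 m².
Q = εσA(T⁴ − T_s⁴). T⁴ − T_s⁴ = (390)⁴ − (286)⁴ = 2.31×10^10 − 6.69×10^9 = 1.64×10^10 K⁴.
Q = 0.890 × 5.67×10⁻⁸ × 0.0106 × 1.64×10^10 = 8.77 W.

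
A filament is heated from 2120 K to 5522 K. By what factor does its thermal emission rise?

ratio ≈ 46.0

P ∝ T⁴, so the ratio is (5522/2120)⁴ = (2.605)⁴ = 46.0.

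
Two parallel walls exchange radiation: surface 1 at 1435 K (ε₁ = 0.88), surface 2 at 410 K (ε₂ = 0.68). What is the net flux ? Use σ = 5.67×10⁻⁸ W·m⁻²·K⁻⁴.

For two large parallel gray plates, q = σ(T₁⁴ − T₂⁴) / (1/ε₁ + 1/ε₂ − 1).
1/ε₁ + 1/ε₂ − 1 = 1/0.88 + 1/0.68 − 1 = 1.607.
T₁⁴ − T₂⁴ = 4.24×10^12 − 2.83×10^10 = 4.21×10^12 K⁴.
q = 5.67×10⁻⁸ × 4.21×10^12 / 1.607 = 1.49×10^5 W/m².

q ≈ 1.49×10^5 W/m²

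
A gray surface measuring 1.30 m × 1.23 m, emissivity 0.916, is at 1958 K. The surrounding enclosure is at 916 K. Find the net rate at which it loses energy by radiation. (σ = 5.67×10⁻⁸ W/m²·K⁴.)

A = 1.30 × 1.23 = 1.60 m².
Q = εσA(T⁴ − T_s⁴). T⁴ − T_s⁴ = (1958)⁴ − (916)⁴ = 1.47×10^13 − 7.04×10^11 = 1.40×10^13 K⁴.
Q = 0.916 × 5.67×10⁻⁸ × 1.60 × 1.40×10^13 = 1.16×10^6 W.

Q ≈ 1.16×10^6 W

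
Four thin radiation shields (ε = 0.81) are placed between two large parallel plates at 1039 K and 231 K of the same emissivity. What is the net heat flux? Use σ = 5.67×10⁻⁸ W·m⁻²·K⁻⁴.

q ≈ 8970 W/m²

Each of the 5 gaps contributes resistance (2/ε − 1) = 2/0.81 − 1 = 1.469; total = 7.346.
q = σ(T₁⁴ − T₂⁴) / 7.346 = 5.67×10⁻⁸ × 1.16×10^12 / 7.346 = 8970 W/m².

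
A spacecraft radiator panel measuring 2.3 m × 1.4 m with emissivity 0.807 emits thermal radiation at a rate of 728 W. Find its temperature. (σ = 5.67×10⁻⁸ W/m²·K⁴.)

A = 2.3 × 1.4 = 3.22 m².
From P = εσAT⁴, T = (P / εσA)^(1/4) = (728 / (0.807 × 5.67×10⁻⁸ × 3.22))^(1/4).
T = (4.94×10^9)^(1/4) = 265 K.

T ≈ 265 K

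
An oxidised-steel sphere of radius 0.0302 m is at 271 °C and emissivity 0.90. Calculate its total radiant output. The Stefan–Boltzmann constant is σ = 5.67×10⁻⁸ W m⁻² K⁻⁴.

A = 4πr² = 4π × (0.0302)² = 0.0115 m².
271 °C = 544 K.
Stefan–Boltzmann: P = εσAT⁴ = 0.90 × 5.67×10⁻⁸ × 0.0115 × (544)⁴ = 0.90 × 5.67×10⁻⁸ × 0.0115 × 8.76×10^10.
P = 51.2 W.

P ≈ 51.2 W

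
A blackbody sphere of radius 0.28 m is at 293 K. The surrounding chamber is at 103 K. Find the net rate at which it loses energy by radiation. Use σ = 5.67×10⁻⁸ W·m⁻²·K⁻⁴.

A = 4πr² = 4π × (0.28)² = 0.985 m².
Q = σA(T⁴ − T_s⁴). T⁴ − T_s⁴ = (293)⁴ − (103)⁴ = 7.37×10^9 − 1.13×10^8 = 7.26×10^9 K⁴.
Q = 5.67×10⁻⁸ × 0.985 × 7.26×10^9 = 405 W.

Q ≈ 405 W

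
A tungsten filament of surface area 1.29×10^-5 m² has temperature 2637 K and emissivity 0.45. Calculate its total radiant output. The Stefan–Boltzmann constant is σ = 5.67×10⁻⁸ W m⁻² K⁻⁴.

P = εσAT⁴ = 0.45 × 5.67×10⁻⁸ × 1.29×10^-5 × (2637)⁴ = 0.45 × 5.67×10⁻⁸ × 1.29×10^-5 × 4.84×10^13.
P = 15.9 W.

P ≈ 15.9 W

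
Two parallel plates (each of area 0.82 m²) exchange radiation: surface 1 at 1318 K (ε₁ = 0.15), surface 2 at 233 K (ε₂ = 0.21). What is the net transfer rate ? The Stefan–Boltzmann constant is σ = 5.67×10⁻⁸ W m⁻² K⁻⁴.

For two large parallel gray plates, q = σ(T₁⁴ − T₂⁴) / (1/ε₁ + 1/ε₂ − 1).
1/ε₁ + 1/ε₂ − 1 = 1/0.15 + 1/0.21 − 1 = 10.43.
T₁⁴ − T₂⁴ = 3.02×10^12 − 2.95×10^9 = 3.01×10^12 K⁴.
q = 5.67×10⁻⁸ × 3.01×10^12 / 10.43 = 16400 W/m².
Q = q·A = 16400 × 0.82 = 13400 W.

Q ≈ 13400 W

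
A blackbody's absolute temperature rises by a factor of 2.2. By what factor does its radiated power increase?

factor ≈ 23.4

P ∝ T⁴, so the power scales as (2.2)⁴ = 23.4.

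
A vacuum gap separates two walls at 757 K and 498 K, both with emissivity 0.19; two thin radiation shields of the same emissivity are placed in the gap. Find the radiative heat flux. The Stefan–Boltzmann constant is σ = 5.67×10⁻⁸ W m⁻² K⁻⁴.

q ≈ 529 W/m²

Each of the 3 gaps contributes resistance (2/ε − 1) = 2/0.19 − 1 = 9.526; total = 28.58.
q = σ(T₁⁴ − T₂⁴) / 28.58 = 5.67×10⁻⁸ × 2.67×10^11 / 28.58 = 529 W/m².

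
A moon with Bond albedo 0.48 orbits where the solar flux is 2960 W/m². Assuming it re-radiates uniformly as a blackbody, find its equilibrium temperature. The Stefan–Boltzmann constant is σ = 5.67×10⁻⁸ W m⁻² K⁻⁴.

Power absorbed = (1−a)S·πR²; power emitted = 4πR²σT⁴. Equating and cancelling πR²:
T = ((1−a)S / 4σ)^(1/4) = (1540 / (4 × 5.67×10⁻⁸))^(1/4) = (6.79×10^9)^(1/4).
T = 287 K.

T ≈ 287 K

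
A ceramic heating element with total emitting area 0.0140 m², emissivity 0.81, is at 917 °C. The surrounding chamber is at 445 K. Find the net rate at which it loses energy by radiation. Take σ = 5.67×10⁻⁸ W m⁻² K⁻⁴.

Convert: 917 °C = 1190 K.
Q = εσA(T⁴ − T_s⁴). T⁴ − T_s⁴ = (1190)⁴ − (445)⁴ = 2.01×10^12 − 3.92×10^10 = 1.97×10^12 K⁴.
Q = 0.81 × 5.67×10⁻⁸ × 0.0140 × 1.97×10^12 = 1260 W.

Q ≈ 1260 W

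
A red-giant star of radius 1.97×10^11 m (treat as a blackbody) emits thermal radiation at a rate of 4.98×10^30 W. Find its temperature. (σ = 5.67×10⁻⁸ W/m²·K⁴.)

T ≈ 3660 K

A = 4πr² = 4π × (1.97×10^11)² = 4.88×10^23 m².
From P = σAT⁴, T = (P / σA)^(1/4) = (4.98×10^30 / (5.67×10⁻⁸ × 4.88×10^23))^(1/4).
T = (1.80×10^14)^(1/4) = 3660 K.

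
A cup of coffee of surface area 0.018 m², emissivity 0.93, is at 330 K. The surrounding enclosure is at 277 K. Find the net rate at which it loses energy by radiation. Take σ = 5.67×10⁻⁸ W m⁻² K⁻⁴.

Q = εσA(T⁴ − T_s⁴). T⁴ − T_s⁴ = (330)⁴ − (277)⁴ = 1.19×10^10 − 5.89×10^9 = 5.97×10^9 K⁴.
Q = 0.93 × 5.67×10⁻⁸ × 0.0180 × 5.97×10^9 = 5.67 W.

Q ≈ 5.67 W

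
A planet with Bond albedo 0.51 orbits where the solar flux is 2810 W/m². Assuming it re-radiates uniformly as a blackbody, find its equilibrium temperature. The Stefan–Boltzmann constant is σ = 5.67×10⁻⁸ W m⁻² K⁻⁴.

T ≈ 279 K

Power absorbed = (1−a)S·πR²; power emitted = 4πR²σT⁴. Equating and cancelling πR²:
T = ((1−a)S / 4σ)^(1/4) = (1380 / (4 × 5.67×10⁻⁸))^(1/4) = (6.07×10^9)^(1/4).
T = 279 K.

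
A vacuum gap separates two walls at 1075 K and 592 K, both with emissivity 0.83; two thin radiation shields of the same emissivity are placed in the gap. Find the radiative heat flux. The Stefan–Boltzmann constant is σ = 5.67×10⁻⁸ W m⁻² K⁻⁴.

Each of the 3 gaps contributes resistance (2/ε − 1) = 2/0.83 − 1 = 1.410; total = 4.229.
q = σ(T₁⁴ − T₂⁴) / 4.229 = 5.67×10⁻⁸ × 1.21×10^12 / 4.229 = 16300 W/m².

q ≈ 16300 W/m²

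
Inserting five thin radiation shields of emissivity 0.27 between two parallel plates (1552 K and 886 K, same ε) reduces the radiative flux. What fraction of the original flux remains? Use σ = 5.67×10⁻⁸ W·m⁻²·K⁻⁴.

With N identical shields there are N+1 = 6 gaps in series, each with the same radiative resistance, so the flux falls to 1/(N+1) of its unshielded value.

ratio ≈ 0.167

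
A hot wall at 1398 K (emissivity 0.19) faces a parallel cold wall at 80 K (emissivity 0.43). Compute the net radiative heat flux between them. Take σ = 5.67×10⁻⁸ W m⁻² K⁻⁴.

q ≈ 32900 W/m²

For two large parallel gray plates, q = σ(T₁⁴ − T₂⁴) / (1/ε₁ + 1/ε₂ − 1).
1/ε₁ + 1/ε₂ − 1 = 1/0.19 + 1/0.43 − 1 = 6.589.
T₁⁴ − T₂⁴ = 3.82×10^12 − 4.10×10^7 = 3.82×10^12 K⁴.
q = 5.67×10⁻⁸ × 3.82×10^12 / 6.589 = 32900 W/m².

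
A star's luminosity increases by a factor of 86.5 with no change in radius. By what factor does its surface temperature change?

P ∝ T⁴ ⇒ T ∝ P^(1/4), so T scales by (86.5)^(1/4) = 3.05.

factor ≈ 3.05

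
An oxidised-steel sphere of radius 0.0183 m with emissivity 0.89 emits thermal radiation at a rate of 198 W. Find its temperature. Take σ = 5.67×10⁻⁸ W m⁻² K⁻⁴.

A = 4πr² = 4π × (0.0183)² = 4.21×10^-3 m².
From P = εσAT⁴, T = (P / εσA)^(1/4) = (198 / (0.89 × 5.67×10⁻⁸ × 4.21×10^-3))^(1/4).
T = (9.32×10^11)^(1/4) = 983 K.

T ≈ 983 K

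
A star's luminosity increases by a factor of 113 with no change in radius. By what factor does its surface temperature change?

factor ≈ 3.26

P ∝ T⁴ ⇒ T ∝ P^(1/4), so T scales by (113)^(1/4) = 3.26.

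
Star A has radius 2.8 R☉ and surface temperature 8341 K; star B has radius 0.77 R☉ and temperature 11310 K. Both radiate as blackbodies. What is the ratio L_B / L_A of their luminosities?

L = 4πR²σT⁴ ∝ R²T⁴, so L_B/L_A = (0.77/2.8)² × (11310/8341)⁴ = 0.0756 × 3.38 = 0.256.

L_B/L_A ≈ 0.256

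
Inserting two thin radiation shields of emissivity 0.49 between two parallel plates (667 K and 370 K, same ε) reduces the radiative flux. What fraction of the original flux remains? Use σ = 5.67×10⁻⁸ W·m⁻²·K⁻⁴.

ratio ≈ 0.333

With N identical shields there are N+1 = 3 gaps in series, each with the same radiative resistance, so the flux falls to 1/(N+1) of its unshielded value.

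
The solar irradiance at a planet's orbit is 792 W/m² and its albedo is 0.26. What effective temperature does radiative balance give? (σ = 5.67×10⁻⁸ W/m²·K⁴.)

T ≈ 225 K

Power absorbed = (1−a)S·πR²; power emitted = 4πR²σT⁴. Equating and cancelling πR²:
T = ((1−a)S / 4σ)^(1/4) = (586 / (4 × 5.67×10⁻⁸))^(1/4) = (2.58×10^9)^(1/4).
T = 225 K.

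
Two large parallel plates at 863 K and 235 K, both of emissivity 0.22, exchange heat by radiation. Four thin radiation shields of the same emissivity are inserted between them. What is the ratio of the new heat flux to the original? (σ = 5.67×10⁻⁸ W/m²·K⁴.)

With N identical shields there are N+1 = 5 gaps in series, each with the same radiative resistance, so the flux falls to 1/(N+1) of its unshielded value.

ratio ≈ 0.200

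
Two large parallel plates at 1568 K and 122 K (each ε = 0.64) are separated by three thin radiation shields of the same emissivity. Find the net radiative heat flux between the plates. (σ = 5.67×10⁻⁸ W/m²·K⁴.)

q ≈ 40300 W/m²

Each of the 4 gaps contributes resistance (2/ε − 1) = 2/0.64 − 1 = 2.125; total = 8.500.
q = σ(T₁⁴ − T₂⁴) / 8.500 = 5.67×10⁻⁸ × 6.04×10^12 / 8.500 = 40300 W/m².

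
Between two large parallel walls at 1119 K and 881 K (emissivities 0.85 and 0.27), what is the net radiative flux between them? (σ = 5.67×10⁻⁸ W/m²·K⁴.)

q ≈ 14100 W/m²

For two large parallel gray plates, q = σ(T₁⁴ − T₂⁴) / (1/ε₁ + 1/ε₂ − 1).
1/ε₁ + 1/ε₂ − 1 = 1/0.85 + 1/0.27 − 1 = 3.880.
T₁⁴ − T₂⁴ = 1.57×10^12 − 6.02×10^11 = 9.65×10^11 K⁴.
q = 5.67×10⁻⁸ × 9.65×10^11 / 3.880 = 14100 W/m².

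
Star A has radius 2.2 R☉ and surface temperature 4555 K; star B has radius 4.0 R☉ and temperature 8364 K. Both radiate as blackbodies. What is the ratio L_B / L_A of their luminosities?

L = 4πR²σT⁴ ∝ R²T⁴, so L_B/L_A = (4.0/2.2)² × (8364/4555)⁴ = 3.31 × 11.4 = 37.6.

L_B/L_A ≈ 37.6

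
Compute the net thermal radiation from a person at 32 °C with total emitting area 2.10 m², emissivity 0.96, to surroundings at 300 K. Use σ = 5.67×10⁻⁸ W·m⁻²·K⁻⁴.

Q ≈ 63.3 W

Convert: 32 °C = 305 K.
Q = εσA(T⁴ − T_s⁴). T⁴ − T_s⁴ = (305)⁴ − (300)⁴ = 8.65×10^9 − 8.10×10^9 = 5.54×10^8 K⁴.
Q = 0.96 × 5.67×10⁻⁸ × 2.10 × 5.54×10^8 = 63.3 W.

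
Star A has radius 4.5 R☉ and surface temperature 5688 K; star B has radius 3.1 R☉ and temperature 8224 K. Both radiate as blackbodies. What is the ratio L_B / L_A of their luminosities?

L_B/L_A ≈ 2.07

L = 4πR²σT⁴ ∝ R²T⁴, so L_B/L_A = (3.1/4.5)² × (8224/5688)⁴ = 0.475 × 4.37 = 2.07.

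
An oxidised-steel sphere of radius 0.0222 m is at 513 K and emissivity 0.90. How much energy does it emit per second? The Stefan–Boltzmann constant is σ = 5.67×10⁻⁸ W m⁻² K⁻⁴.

P ≈ 21.9 W

A = 4πr² = 4π × (0.0222)² = 6.19×10^-3 m².
Stefan–Boltzmann: P = εσAT⁴ = 0.90 × 5.67×10⁻⁸ × 6.19×10^-3 × (513)⁴ = 0.90 × 5.67×10⁻⁸ × 6.19×10^-3 × 6.93×10^10.
P = 21.9 W.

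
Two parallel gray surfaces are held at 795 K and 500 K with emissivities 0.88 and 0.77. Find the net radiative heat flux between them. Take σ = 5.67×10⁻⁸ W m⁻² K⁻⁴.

For two large parallel gray plates, q = σ(T₁⁴ − T₂⁴) / (1/ε₁ + 1/ε₂ − 1).
1/ε₁ + 1/ε₂ − 1 = 1/0.88 + 1/0.77 − 1 = 1.435.
T₁⁴ − T₂⁴ = 3.99×10^11 − 6.25×10^10 = 3.37×10^11 K⁴.
q = 5.67×10⁻⁸ × 3.37×10^11 / 1.435 = 13300 W/m².

q ≈ 13300 W/m²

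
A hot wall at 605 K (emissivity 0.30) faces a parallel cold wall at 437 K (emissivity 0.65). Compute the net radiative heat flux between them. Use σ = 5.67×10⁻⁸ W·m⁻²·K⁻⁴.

For two large parallel gray plates, q = σ(T₁⁴ − T₂⁴) / (1/ε₁ + 1/ε₂ − 1).
1/ε₁ + 1/ε₂ − 1 = 1/0.30 + 1/0.65 − 1 = 3.872.
T₁⁴ − T₂⁴ = 1.34×10^11 − 3.65×10^10 = 9.75×10^10 K⁴.
q = 5.67×10⁻⁸ × 9.75×10^10 / 3.872 = 1430 W/m².

q ≈ 1430 W/m²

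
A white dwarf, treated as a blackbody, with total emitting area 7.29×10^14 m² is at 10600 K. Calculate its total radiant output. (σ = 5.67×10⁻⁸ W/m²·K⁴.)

P = σAT⁴ = 5.67×10⁻⁸ × 7.29×10^14 × (10600)⁴ = 5.67×10⁻⁸ × 7.29×10^14 × 1.26×10^16.
P = 5.22×10^23 W.

P ≈ 5.22×10^23 W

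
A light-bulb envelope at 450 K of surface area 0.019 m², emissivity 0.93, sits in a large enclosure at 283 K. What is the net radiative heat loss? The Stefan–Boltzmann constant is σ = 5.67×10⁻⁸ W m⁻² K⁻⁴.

Q = εσA(T⁴ − T_s⁴). T⁴ − T_s⁴ = (450)⁴ − (283)⁴ = 4.10×10^10 − 6.41×10^9 = 3.46×10^10 K⁴.
Q = 0.93 × 5.67×10⁻⁸ × 0.0190 × 3.46×10^10 = 34.7 W.

Q ≈ 34.7 W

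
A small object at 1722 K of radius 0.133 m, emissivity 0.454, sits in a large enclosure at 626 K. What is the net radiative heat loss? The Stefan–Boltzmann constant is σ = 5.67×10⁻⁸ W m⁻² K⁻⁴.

A = 4πr² = 4π × (0.133)² = 0.222 m².
Q = εσA(T⁴ − T_s⁴). T⁴ − T_s⁴ = (1722)⁴ − (626)⁴ = 8.79×10^12 − 1.54×10^11 = 8.64×10^12 K⁴.
Q = 0.454 × 5.67×10⁻⁸ × 0.222 × 8.64×10^12 = 49400 W.

Q ≈ 49400 W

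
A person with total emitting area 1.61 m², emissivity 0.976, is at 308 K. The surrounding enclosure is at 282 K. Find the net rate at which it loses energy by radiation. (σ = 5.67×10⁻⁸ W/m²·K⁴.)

Q ≈ 238 W

Q = εσA(T⁴ − T_s⁴). T⁴ − T_s⁴ = (308)⁴ − (282)⁴ = 9.00×10^9 − 6.32×10^9 = 2.68×10^9 K⁴.
Q = 0.976 × 5.67×10⁻⁸ × 1.61 × 2.68×10^9 = 238 W.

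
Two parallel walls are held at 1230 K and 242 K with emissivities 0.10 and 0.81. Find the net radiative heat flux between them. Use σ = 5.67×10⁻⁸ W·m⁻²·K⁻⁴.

q ≈ 12700 W/m²

For two large parallel gray plates, q = σ(T₁⁴ − T₂⁴) / (1/ε₁ + 1/ε₂ − 1).
1/ε₁ + 1/ε₂ − 1 = 1/0.10 + 1/0.81 − 1 = 10.23.
T₁⁴ − T₂⁴ = 2.29×10^12 − 3.43×10^9 = 2.29×10^12 K⁴.
q = 5.67×10⁻⁸ × 2.29×10^12 / 10.23 = 12700 W/m².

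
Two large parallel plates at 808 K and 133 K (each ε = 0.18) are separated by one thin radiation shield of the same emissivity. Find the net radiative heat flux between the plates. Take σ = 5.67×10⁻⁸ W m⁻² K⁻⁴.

q ≈ 1190 W/m²

Each of the 2 gaps contributes resistance (2/ε − 1) = 2/0.18 − 1 = 10.11; total = 20.22.
q = σ(T₁⁴ − T₂⁴) / 20.22 = 5.67×10⁻⁸ × 4.26×10^11 / 20.22 = 1190 W/m².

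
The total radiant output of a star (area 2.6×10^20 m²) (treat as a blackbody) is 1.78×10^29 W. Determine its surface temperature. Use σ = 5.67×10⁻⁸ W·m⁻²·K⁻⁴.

T ≈ 10500 K

From P = σAT⁴, T = (P / σA)^(1/4) = (1.78×10^29 / (5.67×10⁻⁸ × 2.60×10^20))^(1/4).
T = (1.21×10^16)^(1/4) = 10500 K.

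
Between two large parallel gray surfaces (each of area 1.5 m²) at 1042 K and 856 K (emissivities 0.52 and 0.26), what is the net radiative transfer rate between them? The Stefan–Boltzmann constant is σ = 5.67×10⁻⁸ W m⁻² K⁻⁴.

For two large parallel gray plates, q = σ(T₁⁴ − T₂⁴) / (1/ε₁ + 1/ε₂ − 1).
1/ε₁ + 1/ε₂ − 1 = 1/0.52 + 1/0.26 − 1 = 4.769.
T₁⁴ − T₂⁴ = 1.18×10^12 − 5.37×10^11 = 6.42×10^11 K⁴.
q = 5.67×10⁻⁸ × 6.42×10^11 / 4.769 = 7630 W/m².
Q = q·A = 7630 × 1.5 = 11400 W.

Q ≈ 11400 W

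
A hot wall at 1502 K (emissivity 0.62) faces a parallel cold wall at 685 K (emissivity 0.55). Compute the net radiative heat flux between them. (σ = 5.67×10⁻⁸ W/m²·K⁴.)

q ≈ 1.14×10^5 W/m²

For two large parallel gray plates, q = σ(T₁⁴ − T₂⁴) / (1/ε₁ + 1/ε₂ − 1).
1/ε₁ + 1/ε₂ − 1 = 1/0.62 + 1/0.55 − 1 = 2.431.
T₁⁴ − T₂⁴ = 5.09×10^12 − 2.20×10^11 = 4.87×10^12 K⁴.
q = 5.67×10⁻⁸ × 4.87×10^12 / 2.431 = 1.14×10^5 W/m².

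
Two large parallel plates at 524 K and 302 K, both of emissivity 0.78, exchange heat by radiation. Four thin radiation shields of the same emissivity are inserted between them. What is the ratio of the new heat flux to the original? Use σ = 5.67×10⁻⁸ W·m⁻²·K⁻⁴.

With N identical shields there are N+1 = 5 gaps in series, each with the same radiative resistance, so the flux falls to 1/(N+1) of its unshielded value.

ratio ≈ 0.200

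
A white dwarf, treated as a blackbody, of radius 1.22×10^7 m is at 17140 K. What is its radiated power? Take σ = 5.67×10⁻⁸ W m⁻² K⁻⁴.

P ≈ 9.15×10^24 W

A = 4πr² = 4π × (1.22×10^7)² = 1.87×10^15 m².
P = σAT⁴ = 5.67×10⁻⁸ × 1.87×10^15 × (17140)⁴ = 5.67×10⁻⁸ × 1.87×10^15 × 8.63×10^16.
P = 9.15×10^24 W.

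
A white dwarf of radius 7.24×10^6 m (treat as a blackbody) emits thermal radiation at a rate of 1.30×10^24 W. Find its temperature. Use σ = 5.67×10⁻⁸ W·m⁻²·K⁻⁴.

A = 4πr² = 4π × (7.24×10^6)² = 6.59×10^14 m².
From P = σAT⁴, T = (P / σA)^(1/4) = (1.30×10^24 / (5.67×10⁻⁸ × 6.59×10^14))^(1/4).
T = (3.48×10^16)^(1/4) = 13700 K.

T ≈ 13700 K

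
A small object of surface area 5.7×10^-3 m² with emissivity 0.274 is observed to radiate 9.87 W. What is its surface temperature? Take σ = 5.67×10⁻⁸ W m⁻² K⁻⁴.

T ≈ 578 K

From P = εσAT⁴, T = (P / εσA)^(1/4) = (9.87 / (0.274 × 5.67×10⁻⁸ × 5.70×10^-3))^(1/4).
T = (1.11×10^11)^(1/4) = 578 K.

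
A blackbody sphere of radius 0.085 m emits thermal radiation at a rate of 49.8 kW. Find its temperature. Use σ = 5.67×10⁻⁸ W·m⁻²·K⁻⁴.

A = 4πr² = 4π × (0.085)² = 0.0908 m².
From P = σAT⁴, T = (P / σA)^(1/4) = (49800 / (5.67×10⁻⁸ × 0.0908))^(1/4).
T = (9.67×10^12)^(1/4) = 1760 K.

T ≈ 1760 K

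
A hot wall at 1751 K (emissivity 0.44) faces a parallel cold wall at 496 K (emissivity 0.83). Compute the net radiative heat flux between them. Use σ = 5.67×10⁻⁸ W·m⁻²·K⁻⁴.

For two large parallel gray plates, q = σ(T₁⁴ − T₂⁴) / (1/ε₁ + 1/ε₂ − 1).
1/ε₁ + 1/ε₂ − 1 = 1/0.44 + 1/0.83 − 1 = 2.478.
T₁⁴ − T₂⁴ = 9.40×10^12 − 6.05×10^10 = 9.34×10^12 K⁴.
q = 5.67×10⁻⁸ × 9.34×10^12 / 2.478 = 2.14×10^5 W/m².

q ≈ 2.14×10^5 W/m²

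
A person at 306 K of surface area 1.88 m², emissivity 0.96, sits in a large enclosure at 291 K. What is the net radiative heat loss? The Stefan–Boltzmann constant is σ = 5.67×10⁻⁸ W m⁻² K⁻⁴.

Q ≈ 163 W

Q = εσA(T⁴ − T_s⁴). T⁴ − T_s⁴ = (306)⁴ − (291)⁴ = 8.77×10^9 − 7.17×10^9 = 1.60×10^9 K⁴.
Q = 0.96 × 5.67×10⁻⁸ × 1.88 × 1.60×10^9 = 163 W.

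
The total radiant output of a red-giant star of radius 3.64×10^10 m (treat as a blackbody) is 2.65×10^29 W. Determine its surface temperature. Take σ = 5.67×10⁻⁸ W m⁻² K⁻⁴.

T ≈ 4090 K

A = 4πr² = 4π × (3.64×10^10)² = 1.66×10^22 m².
From P = σAT⁴, T = (P / σA)^(1/4) = (2.65×10^29 / (5.67×10⁻⁸ × 1.66×10^22))^(1/4).
T = (2.81×10^14)^(1/4) = 4090 K.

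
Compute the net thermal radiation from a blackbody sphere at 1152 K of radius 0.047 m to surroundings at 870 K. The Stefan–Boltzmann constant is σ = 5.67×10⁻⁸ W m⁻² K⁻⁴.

Q ≈ 1870 W

A = 4πr² = 4π × (0.047)² = 0.0278 m².
Q = σA(T⁴ − T_s⁴). T⁴ − T_s⁴ = (1152)⁴ − (870)⁴ = 1.76×10^12 − 5.73×10^11 = 1.19×10^12 K⁴.
Q = 5.67×10⁻⁸ × 0.0278 × 1.19×10^12 = 1870 W.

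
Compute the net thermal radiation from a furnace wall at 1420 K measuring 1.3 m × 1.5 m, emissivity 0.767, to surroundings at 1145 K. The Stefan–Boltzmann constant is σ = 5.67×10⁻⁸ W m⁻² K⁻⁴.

Q ≈ 1.99×10^5 W

A = 1.3 × 1.5 = 1.95 m².
Q = εσA(T⁴ − T_s⁴). T⁴ − T_s⁴ = (1420)⁴ − (1145)⁴ = 4.07×10^12 − 1.72×10^12 = 2.35×10^12 K⁴.
Q = 0.767 × 5.67×10⁻⁸ × 1.95 × 2.35×10^12 = 1.99×10^5 W.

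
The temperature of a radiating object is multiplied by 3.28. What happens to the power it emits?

factor ≈ 116

P ∝ T⁴, so the power scales as (3.28)⁴ = 116.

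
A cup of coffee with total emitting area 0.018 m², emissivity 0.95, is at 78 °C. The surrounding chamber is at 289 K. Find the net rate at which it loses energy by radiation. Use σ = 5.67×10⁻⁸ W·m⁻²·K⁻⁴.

Convert: 78 °C = 351 K.
Q = εσA(T⁴ − T_s⁴). T⁴ − T_s⁴ = (351)⁴ − (289)⁴ = 1.52×10^10 − 6.98×10^9 = 8.20×10^9 K⁴.
Q = 0.95 × 5.67×10⁻⁸ × 0.0180 × 8.20×10^9 = 7.95 W.

Q ≈ 7.95 W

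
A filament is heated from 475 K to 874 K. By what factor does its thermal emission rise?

P ∝ T⁴, so the ratio is (874/475)⁴ = (1.840)⁴ = 11.5.

ratio ≈ 11.5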